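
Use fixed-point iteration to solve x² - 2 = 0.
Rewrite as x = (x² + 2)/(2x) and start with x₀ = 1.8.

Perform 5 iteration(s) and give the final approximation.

Equation: x² - 2 = 0
Fixed-point form: x = (x² + 2)/(2x)
x₀ = 1.8

x_1 = g(1.800000) = 1.455556
x_2 = g(1.455556) = 1.414801
x_3 = g(1.414801) = 1.414214
x_4 = g(1.414214) = 1.414214
x_5 = g(1.414214) = 1.414214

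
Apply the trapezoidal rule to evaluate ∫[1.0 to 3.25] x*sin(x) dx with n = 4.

f(x) = x*sin(x)
a = 1.0, b = 3.25, n = 4
h = (b - a)/n = 0.562500

Trapezoidal rule: (h/2)[f(x₀) + 2f(x₁) + 2f(x₂) + ... + f(xₙ)]

x_0 = 1.0000, f(x_0) = 0.841471, coefficient = 1
x_1 = 1.5625, f(x_1) = 1.562446, coefficient = 2
x_2 = 2.1250, f(x_2) = 1.806930, coefficient = 2
x_3 = 2.6875, f(x_3) = 1.178864, coefficient = 2
x_4 = 3.2500, f(x_4) = -0.351634, coefficient = 1

I ≈ (0.562500/2) × 9.586317 = 2.696152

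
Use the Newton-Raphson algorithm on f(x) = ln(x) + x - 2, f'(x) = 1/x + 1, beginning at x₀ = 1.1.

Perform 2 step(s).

f(x) = ln(x) + x - 2
f'(x) = 1/x + 1
x₀ = 1.1

Newton-Raphson formula: x_{n+1} = x_n - f(x_n)/f'(x_n)

Iteration 1:
  f(1.100000) = -0.804690
  f'(1.100000) = 1.909091
  x_1 = 1.100000 - (-0.804690)/1.909091 = 1.521504
Iteration 2:
  f(1.521504) = -0.058796
  f'(1.521504) = 1.657244
  x_2 = 1.521504 - (-0.058796)/1.657244 = 1.556983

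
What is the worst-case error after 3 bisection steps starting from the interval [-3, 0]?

Bisection error bound: |error| ≤ (b-a)/2^n
|error| ≤ (0 - (-3))/2^3 = 3/2^3
|error| ≤ 0.3750000000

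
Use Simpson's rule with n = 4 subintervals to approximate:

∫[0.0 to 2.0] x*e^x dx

f(x) = x*e^x
a = 0.0, b = 2.0, n = 4
h = (b - a)/n = 0.500000

Simpson's rule: (h/3)[f(x₀) + 4f(x₁) + 2f(x₂) + ... + f(xₙ)]

x_0 = 0.0000, f(x_0) = 0.000000, coefficient = 1
x_1 = 0.5000, f(x_1) = 0.824361, coefficient = 4
x_2 = 1.0000, f(x_2) = 2.718282, coefficient = 2
x_3 = 1.5000, f(x_3) = 6.722534, coefficient = 4
x_4 = 2.0000, f(x_4) = 14.778112, coefficient = 1

I ≈ (0.500000/3) × 50.402253 = 8.400375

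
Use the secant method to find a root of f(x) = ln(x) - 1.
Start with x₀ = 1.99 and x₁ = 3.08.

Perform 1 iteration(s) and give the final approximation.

f(x) = ln(x) - 1
x₀ = 1.99, x₁ = 3.08

Secant formula: x_{n+1} = x_n - f(x_n)(x_n - x_{n-1})/(f(x_n) - f(x_{n-1}))

Iteration 1:
  f(1.990000) = -0.311865
  f(3.080000) = 0.124930
  x_2 = 3.080000 - 0.124930×(3.080000 - 1.990000)/(0.124930 - (-0.311865))
       = 2.768244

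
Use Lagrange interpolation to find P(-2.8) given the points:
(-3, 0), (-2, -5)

Lagrange interpolation formula:
P(x) = Σ yᵢ × Lᵢ(x)
where Lᵢ(x) = Π_{j≠i} (x - xⱼ)/(xᵢ - xⱼ)

L_0(-2.8) = (-2.8 - (-2))/(-3 - (-2)) = 0.800000
L_1(-2.8) = (-2.8 - (-3))/(-2 - (-3)) = 0.200000

P(-2.8) = 0×L_0(-2.8) + (-5)×L_1(-2.8)
P(-2.8) = -1.000000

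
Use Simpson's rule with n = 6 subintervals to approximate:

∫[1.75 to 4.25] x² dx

f(x) = x²
a = 1.75, b = 4.25, n = 6
h = (b - a)/n = 0.416667

Simpson's rule: (h/3)[f(x₀) + 4f(x₁) + 2f(x₂) + ... + f(xₙ)]

x_0 = 1.7500, f(x_0) = 3.062500, coefficient = 1
x_1 = 2.1667, f(x_1) = 4.694444, coefficient = 4
x_2 = 2.5833, f(x_2) = 6.673611, coefficient = 2
x_3 = 3.0000, f(x_3) = 9.000000, coefficient = 4
x_4 = 3.4167, f(x_4) = 11.673611, coefficient = 2
x_5 = 3.8333, f(x_5) = 14.694444, coefficient = 4
x_6 = 4.2500, f(x_6) = 18.062500, coefficient = 1

I ≈ (0.416667/3) × 171.375000 = 23.802083
Exact value: 23.802083
Error: 0.000000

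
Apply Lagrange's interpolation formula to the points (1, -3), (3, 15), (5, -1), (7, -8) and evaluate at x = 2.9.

Lagrange interpolation formula:
P(x) = Σ yᵢ × Lᵢ(x)
where Lᵢ(x) = Π_{j≠i} (x - xⱼ)/(xᵢ - xⱼ)

L_0(2.9) = (2.9 - 3)/(1 - 3) × (2.9 - 5)/(1 - 5) × (2.9 - 7)/(1 - 7) = 0.017938
L_1(2.9) = (2.9 - 1)/(3 - 1) × (2.9 - 5)/(3 - 5) × (2.9 - 7)/(3 - 7) = 1.022437
L_2(2.9) = (2.9 - 1)/(5 - 1) × (2.9 - 3)/(5 - 3) × (2.9 - 7)/(5 - 7) = -0.048688
L_3(2.9) = (2.9 - 1)/(7 - 1) × (2.9 - 3)/(7 - 3) × (2.9 - 5)/(7 - 5) = 0.008313

P(2.9) = (-3)×L_0(2.9) + 15×L_1(2.9) + (-1)×L_2(2.9) + (-8)×L_3(2.9)
P(2.9) = 15.264937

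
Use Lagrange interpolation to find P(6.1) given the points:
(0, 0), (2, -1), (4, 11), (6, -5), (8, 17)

Lagrange interpolation formula:
P(x) = Σ yᵢ × Lᵢ(x)
where Lᵢ(x) = Π_{j≠i} (x - xⱼ)/(xᵢ - xⱼ)

L_0(6.1) = (6.1 - 2)/(0 - 2) × (6.1 - 4)/(0 - 4) × (6.1 - 6)/(0 - 6) × (6.1 - 8)/(0 - 8) = -0.004260
L_1(6.1) = (6.1 - 0)/(2 - 0) × (6.1 - 4)/(2 - 4) × (6.1 - 6)/(2 - 6) × (6.1 - 8)/(2 - 8) = 0.025353
L_2(6.1) = (6.1 - 0)/(4 - 0) × (6.1 - 2)/(4 - 2) × (6.1 - 6)/(4 - 6) × (6.1 - 8)/(4 - 8) = -0.074248
L_3(6.1) = (6.1 - 0)/(6 - 0) × (6.1 - 2)/(6 - 2) × (6.1 - 4)/(6 - 4) × (6.1 - 8)/(6 - 8) = 1.039478
L_4(6.1) = (6.1 - 0)/(8 - 0) × (6.1 - 2)/(8 - 2) × (6.1 - 4)/(8 - 4) × (6.1 - 6)/(8 - 6) = 0.013677

P(6.1) = 0×L_0(6.1) + (-1)×L_1(6.1) + 11×L_2(6.1) + (-5)×L_3(6.1) + 17×L_4(6.1)
P(6.1) = -5.806962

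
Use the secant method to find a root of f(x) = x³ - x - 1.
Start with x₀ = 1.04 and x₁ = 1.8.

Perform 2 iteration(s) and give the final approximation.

f(x) = x³ - x - 1
x₀ = 1.04, x₁ = 1.8

Secant formula: x_{n+1} = x_n - f(x_n)(x_n - x_{n-1})/(f(x_n) - f(x_{n-1}))

Iteration 1:
  f(1.040000) = -0.915136
  f(1.800000) = 3.032000
  x_2 = 1.800000 - 3.032000×(1.800000 - 1.040000)/(3.032000 - (-0.915136))
       = 1.216205
Iteration 2:
  f(1.800000) = 3.032000
  f(1.216205) = -0.417251
  x_3 = 1.216205 - (-0.417251)×(1.216205 - 1.800000)/(-0.417251 - 3.032000)
       = 1.286826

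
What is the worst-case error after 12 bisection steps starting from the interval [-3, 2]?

Bisection error bound: |error| ≤ (b-a)/2^n
|error| ≤ (2 - (-3))/2^12 = 5/2^12
|error| ≤ 0.0012207031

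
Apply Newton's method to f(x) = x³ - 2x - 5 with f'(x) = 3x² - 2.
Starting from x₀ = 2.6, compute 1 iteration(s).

f(x) = x³ - 2x - 5
f'(x) = 3x² - 2
x₀ = 2.6

Newton-Raphson formula: x_{n+1} = x_n - f(x_n)/f'(x_n)

Iteration 1:
  f(2.600000) = 7.376000
  f'(2.600000) = 18.280000
  x_1 = 2.600000 - 7.376000/18.280000 = 2.196499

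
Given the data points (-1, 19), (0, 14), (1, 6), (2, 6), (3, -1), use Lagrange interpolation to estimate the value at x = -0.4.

Lagrange interpolation formula:
P(x) = Σ yᵢ × Lᵢ(x)
where Lᵢ(x) = Π_{j≠i} (x - xⱼ)/(xᵢ - xⱼ)

L_0(-0.4) = (-0.4 - 0)/(-1 - 0) × (-0.4 - 1)/(-1 - 1) × (-0.4 - 2)/(-1 - 2) × (-0.4 - 3)/(-1 - 3) = 0.190400
L_1(-0.4) = (-0.4 - (-1))/(0 - (-1)) × (-0.4 - 1)/(0 - 1) × (-0.4 - 2)/(0 - 2) × (-0.4 - 3)/(0 - 3) = 1.142400
L_2(-0.4) = (-0.4 - (-1))/(1 - (-1)) × (-0.4 - 0)/(1 - 0) × (-0.4 - 2)/(1 - 2) × (-0.4 - 3)/(1 - 3) = -0.489600
L_3(-0.4) = (-0.4 - (-1))/(2 - (-1)) × (-0.4 - 0)/(2 - 0) × (-0.4 - 1)/(2 - 1) × (-0.4 - 3)/(2 - 3) = 0.190400
L_4(-0.4) = (-0.4 - (-1))/(3 - (-1)) × (-0.4 - 0)/(3 - 0) × (-0.4 - 1)/(3 - 1) × (-0.4 - 2)/(3 - 2) = -0.033600

P(-0.4) = 19×L_0(-0.4) + 14×L_1(-0.4) + 6×L_2(-0.4) + 6×L_3(-0.4) + (-1)×L_4(-0.4)
P(-0.4) = 17.849600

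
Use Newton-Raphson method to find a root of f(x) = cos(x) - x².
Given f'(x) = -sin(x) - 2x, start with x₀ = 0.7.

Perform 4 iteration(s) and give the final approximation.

f(x) = cos(x) - x²
f'(x) = -sin(x) - 2x
x₀ = 0.7

Newton-Raphson formula: x_{n+1} = x_n - f(x_n)/f'(x_n)

Iteration 1:
  f(0.700000) = 0.274842
  f'(0.700000) = -2.044218
  x_1 = 0.700000 - 0.274842/(-2.044218) = 0.834449
Iteration 2:
  f(0.834449) = -0.024718
  f'(0.834449) = -2.409823
  x_2 = 0.834449 - (-0.024718)/(-2.409823) = 0.824191
Iteration 3:
  f(0.824191) = -0.000141
  f'(0.824191) = -2.382382
  x_3 = 0.824191 - (-0.000141)/(-2.382382) = 0.824132
Iteration 4:
  f(0.824132) = 0.000000
  f'(0.824132) = -2.382223
  x_4 = 0.824132 - 0.000000/(-2.382223) = 0.824132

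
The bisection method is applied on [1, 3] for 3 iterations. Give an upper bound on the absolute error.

Bisection error bound: |error| ≤ (b-a)/2^n
|error| ≤ (3 - 1)/2^3 = 2/2^3
|error| ≤ 0.2500000000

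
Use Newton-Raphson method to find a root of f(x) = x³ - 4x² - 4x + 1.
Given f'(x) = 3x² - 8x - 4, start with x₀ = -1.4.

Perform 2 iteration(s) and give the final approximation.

f(x) = x³ - 4x² - 4x + 1
f'(x) = 3x² - 8x - 4
x₀ = -1.4

Newton-Raphson formula: x_{n+1} = x_n - f(x_n)/f'(x_n)

Iteration 1:
  f(-1.400000) = -3.984000
  f'(-1.400000) = 13.080000
  x_1 = -1.400000 - (-3.984000)/13.080000 = -1.095413
Iteration 2:
  f(-1.095413) = -0.732484
  f'(-1.095413) = 8.363091
  x_2 = -1.095413 - (-0.732484)/8.363091 = -1.007828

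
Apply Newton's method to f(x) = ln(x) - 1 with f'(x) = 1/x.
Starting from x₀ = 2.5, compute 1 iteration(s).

f(x) = ln(x) - 1
f'(x) = 1/x
x₀ = 2.5

Newton-Raphson formula: x_{n+1} = x_n - f(x_n)/f'(x_n)

Iteration 1:
  f(2.500000) = -0.083709
  f'(2.500000) = 0.400000
  x_1 = 2.500000 - (-0.083709)/0.400000 = 2.709273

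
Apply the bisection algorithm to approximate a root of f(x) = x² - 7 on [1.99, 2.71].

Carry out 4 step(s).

f(x) = x² - 7
Initial interval: [1.99, 2.71]

Iteration 1:
  c_1 = (1.990000 + 2.710000)/2 = 2.350000
  f(c_1) = f(2.350000) = -1.477500
  f(a) × f(c) ≥ 0, new interval: [2.350000, 2.710000]
Iteration 2:
  c_2 = (2.350000 + 2.710000)/2 = 2.530000
  f(c_2) = f(2.530000) = -0.599100
  f(a) × f(c) ≥ 0, new interval: [2.530000, 2.710000]
Iteration 3:
  c_3 = (2.530000 + 2.710000)/2 = 2.620000
  f(c_3) = f(2.620000) = -0.135600
  f(a) × f(c) ≥ 0, new interval: [2.620000, 2.710000]
Iteration 4:
  c_4 = (2.620000 + 2.710000)/2 = 2.665000
  f(c_4) = f(2.665000) = 0.102225
  f(a) × f(c) < 0, new interval: [2.620000, 2.665000]

After 4 iteration(s), the approximation is c_4 = 2.665000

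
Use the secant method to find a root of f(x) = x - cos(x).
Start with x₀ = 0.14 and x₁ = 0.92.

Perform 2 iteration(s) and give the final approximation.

f(x) = x - cos(x)
x₀ = 0.14, x₁ = 0.92

Secant formula: x_{n+1} = x_n - f(x_n)(x_n - x_{n-1})/(f(x_n) - f(x_{n-1}))

Iteration 1:
  f(0.140000) = -0.850216
  f(0.920000) = 0.314180
  x_2 = 0.920000 - 0.314180×(0.920000 - 0.140000)/(0.314180 - (-0.850216))
       = 0.709539
Iteration 2:
  f(0.920000) = 0.314180
  f(0.709539) = -0.049124
  x_3 = 0.709539 - (-0.049124)×(0.709539 - 0.920000)/(-0.049124 - 0.314180)
       = 0.737996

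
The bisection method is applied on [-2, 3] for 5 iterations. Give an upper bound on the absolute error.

Bisection error bound: |error| ≤ (b-a)/2^n
|error| ≤ (3 - (-2))/2^5 = 5/2^5
|error| ≤ 0.1562500000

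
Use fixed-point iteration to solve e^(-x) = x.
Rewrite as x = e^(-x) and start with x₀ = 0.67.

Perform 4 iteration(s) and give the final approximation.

Equation: e^(-x) = x
Fixed-point form: x = e^(-x)
x₀ = 0.67

x_1 = g(0.670000) = 0.511709
x_2 = g(0.511709) = 0.599470
x_3 = g(0.599470) = 0.549102
x_4 = g(0.549102) = 0.577468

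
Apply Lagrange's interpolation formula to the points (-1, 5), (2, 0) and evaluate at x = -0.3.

Lagrange interpolation formula:
P(x) = Σ yᵢ × Lᵢ(x)
where Lᵢ(x) = Π_{j≠i} (x - xⱼ)/(xᵢ - xⱼ)

L_0(-0.3) = (-0.3 - 2)/(-1 - 2) = 0.766667
L_1(-0.3) = (-0.3 - (-1))/(2 - (-1)) = 0.233333

P(-0.3) = 5×L_0(-0.3) + 0×L_1(-0.3)
P(-0.3) = 3.833333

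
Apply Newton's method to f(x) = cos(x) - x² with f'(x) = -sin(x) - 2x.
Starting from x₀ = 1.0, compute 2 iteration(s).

f(x) = cos(x) - x²
f'(x) = -sin(x) - 2x
x₀ = 1.0

Newton-Raphson formula: x_{n+1} = x_n - f(x_n)/f'(x_n)

Iteration 1:
  f(1.000000) = -0.459698
  f'(1.000000) = -2.841471
  x_1 = 1.000000 - (-0.459698)/(-2.841471) = 0.838218
Iteration 2:
  f(0.838218) = -0.033822
  f'(0.838218) = -2.419890
  x_2 = 0.838218 - (-0.033822)/(-2.419890) = 0.824242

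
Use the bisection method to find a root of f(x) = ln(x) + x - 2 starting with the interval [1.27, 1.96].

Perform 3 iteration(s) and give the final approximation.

f(x) = ln(x) + x - 2
Initial interval: [1.27, 1.96]

Iteration 1:
  c_1 = (1.270000 + 1.960000)/2 = 1.615000
  f(c_1) = f(1.615000) = 0.094335
  f(a) × f(c) < 0, new interval: [1.270000, 1.615000]
Iteration 2:
  c_2 = (1.270000 + 1.615000)/2 = 1.442500
  f(c_2) = f(1.442500) = -0.191122
  f(a) × f(c) ≥ 0, new interval: [1.442500, 1.615000]
Iteration 3:
  c_3 = (1.442500 + 1.615000)/2 = 1.528750
  f(c_3) = f(1.528750) = -0.046800
  f(a) × f(c) ≥ 0, new interval: [1.528750, 1.615000]

After 3 iteration(s), the approximation is c_3 = 1.528750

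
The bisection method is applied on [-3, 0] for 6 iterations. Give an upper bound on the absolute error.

Bisection error bound: |error| ≤ (b-a)/2^n
|error| ≤ (0 - (-3))/2^6 = 3/2^6
|error| ≤ 0.0468750000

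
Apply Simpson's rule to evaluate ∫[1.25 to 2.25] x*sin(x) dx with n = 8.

f(x) = x*sin(x)
a = 1.25, b = 2.25, n = 8
h = (b - a)/n = 0.125000

Simpson's rule: (h/3)[f(x₀) + 4f(x₁) + 2f(x₂) + ... + f(xₙ)]

x_0 = 1.2500, f(x_0) = 1.186231, coefficient = 1
x_1 = 1.3750, f(x_1) = 1.348728, coefficient = 4
x_2 = 1.5000, f(x_2) = 1.496242, coefficient = 2
x_3 = 1.6250, f(x_3) = 1.622613, coefficient = 4
x_4 = 1.7500, f(x_4) = 1.721975, coefficient = 2
x_5 = 1.8750, f(x_5) = 1.788911, coefficient = 4
x_6 = 2.0000, f(x_6) = 1.818595, coefficient = 2
x_7 = 2.1250, f(x_7) = 1.806930, coefficient = 4
x_8 = 2.2500, f(x_8) = 1.750665, coefficient = 1

I ≈ (0.125000/3) × 39.279248 = 1.636635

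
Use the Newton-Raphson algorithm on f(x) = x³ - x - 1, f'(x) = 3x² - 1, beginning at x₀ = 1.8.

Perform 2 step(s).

f(x) = x³ - x - 1
f'(x) = 3x² - 1
x₀ = 1.8

Newton-Raphson formula: x_{n+1} = x_n - f(x_n)/f'(x_n)

Iteration 1:
  f(1.800000) = 3.032000
  f'(1.800000) = 8.720000
  x_1 = 1.800000 - 3.032000/8.720000 = 1.452294
Iteration 2:
  f(1.452294) = 0.610821
  f'(1.452294) = 5.327470
  x_2 = 1.452294 - 0.610821/5.327470 = 1.337639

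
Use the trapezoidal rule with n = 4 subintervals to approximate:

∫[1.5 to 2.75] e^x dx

f(x) = e^x
a = 1.5, b = 2.75, n = 4
h = (b - a)/n = 0.312500

Trapezoidal rule: (h/2)[f(x₀) + 2f(x₁) + 2f(x₂) + ... + f(xₙ)]

x_0 = 1.5000, f(x_0) = 4.481689, coefficient = 1
x_1 = 1.8125, f(x_1) = 6.125743, coefficient = 2
x_2 = 2.1250, f(x_2) = 8.372897, coefficient = 2
x_3 = 2.4375, f(x_3) = 11.444394, coefficient = 2
x_4 = 2.7500, f(x_4) = 15.642632, coefficient = 1

I ≈ (0.312500/2) × 72.010389 = 11.251623
Exact value: 11.160943
Error: 0.090680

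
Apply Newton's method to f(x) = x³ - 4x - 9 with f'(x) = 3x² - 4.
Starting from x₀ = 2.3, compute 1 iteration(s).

f(x) = x³ - 4x - 9
f'(x) = 3x² - 4
x₀ = 2.3

Newton-Raphson formula: x_{n+1} = x_n - f(x_n)/f'(x_n)

Iteration 1:
  f(2.300000) = -6.033000
  f'(2.300000) = 11.870000
  x_1 = 2.300000 - (-6.033000)/11.870000 = 2.808256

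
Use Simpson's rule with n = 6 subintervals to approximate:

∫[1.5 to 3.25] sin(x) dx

f(x) = sin(x)
a = 1.5, b = 3.25, n = 6
h = (b - a)/n = 0.291667

Simpson's rule: (h/3)[f(x₀) + 4f(x₁) + 2f(x₂) + ... + f(xₙ)]

x_0 = 1.5000, f(x_0) = 0.997495, coefficient = 1
x_1 = 1.7917, f(x_1) = 0.975707, coefficient = 4
x_2 = 2.0833, f(x_2) = 0.871503, coefficient = 2
x_3 = 2.3750, f(x_3) = 0.693685, coefficient = 4
x_4 = 2.6667, f(x_4) = 0.457273, coefficient = 2
x_5 = 2.9583, f(x_5) = 0.182235, coefficient = 4
x_6 = 3.2500, f(x_6) = -0.108195, coefficient = 1

I ≈ (0.291667/3) × 10.953361 = 1.064910
Exact value: 1.064867
Error: 0.000043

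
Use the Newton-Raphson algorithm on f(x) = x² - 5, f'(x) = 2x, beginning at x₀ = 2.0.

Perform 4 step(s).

f(x) = x² - 5
f'(x) = 2x
x₀ = 2.0

Newton-Raphson formula: x_{n+1} = x_n - f(x_n)/f'(x_n)

Iteration 1:
  f(2.000000) = -1.000000
  f'(2.000000) = 4.000000
  x_1 = 2.000000 - (-1.000000)/4.000000 = 2.250000
Iteration 2:
  f(2.250000) = 0.062500
  f'(2.250000) = 4.500000
  x_2 = 2.250000 - 0.062500/4.500000 = 2.236111
Iteration 3:
  f(2.236111) = 0.000193
  f'(2.236111) = 4.472222
  x_3 = 2.236111 - 0.000193/4.472222 = 2.236068
Iteration 4:
  f(2.236068) = 0.000000
  f'(2.236068) = 4.472136
  x_4 = 2.236068 - 0.000000/4.472136 = 2.236068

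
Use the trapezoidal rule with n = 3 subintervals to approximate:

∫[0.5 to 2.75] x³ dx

f(x) = x³
a = 0.5, b = 2.75, n = 3
h = (b - a)/n = 0.750000

Trapezoidal rule: (h/2)[f(x₀) + 2f(x₁) + 2f(x₂) + ... + f(xₙ)]

x_0 = 0.5000, f(x_0) = 0.125000, coefficient = 1
x_1 = 1.2500, f(x_1) = 1.953125, coefficient = 2
x_2 = 2.0000, f(x_2) = 8.000000, coefficient = 2
x_3 = 2.7500, f(x_3) = 20.796875, coefficient = 1

I ≈ (0.750000/2) × 40.828125 = 15.310547
Exact value: 14.282227
Error: 1.028320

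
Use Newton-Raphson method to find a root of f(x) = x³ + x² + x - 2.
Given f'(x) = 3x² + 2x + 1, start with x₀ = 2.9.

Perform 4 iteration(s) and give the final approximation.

f(x) = x³ + x² + x - 2
f'(x) = 3x² + 2x + 1
x₀ = 2.9

Newton-Raphson formula: x_{n+1} = x_n - f(x_n)/f'(x_n)

Iteration 1:
  f(2.900000) = 33.699000
  f'(2.900000) = 32.030000
  x_1 = 2.900000 - 33.699000/32.030000 = 1.847893
Iteration 2:
  f(1.847893) = 9.572612
  f'(1.847893) = 14.939906
  x_2 = 1.847893 - 9.572612/14.939906 = 1.207152
Iteration 3:
  f(1.207152) = 2.423445
  f'(1.207152) = 7.785948
  x_3 = 1.207152 - 2.423445/7.785948 = 0.895893
Iteration 4:
  f(0.895893) = 0.417581
  f'(0.895893) = 5.199656
  x_4 = 0.895893 - 0.417581/5.199656 = 0.815583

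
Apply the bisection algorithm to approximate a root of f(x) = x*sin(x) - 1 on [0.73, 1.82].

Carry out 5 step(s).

f(x) = x*sin(x) - 1
Initial interval: [0.73, 1.82]

Iteration 1:
  c_1 = (0.730000 + 1.820000)/2 = 1.275000
  f(c_1) = f(1.275000) = 0.219627
  f(a) × f(c) < 0, new interval: [0.730000, 1.275000]
Iteration 2:
  c_2 = (0.730000 + 1.275000)/2 = 1.002500
  f(c_2) = f(1.002500) = -0.155074
  f(a) × f(c) ≥ 0, new interval: [1.002500, 1.275000]
Iteration 3:
  c_3 = (1.002500 + 1.275000)/2 = 1.138750
  f(c_3) = f(1.138750) = 0.034111
  f(a) × f(c) < 0, new interval: [1.002500, 1.138750]
Iteration 4:
  c_4 = (1.002500 + 1.138750)/2 = 1.070625
  f(c_4) = f(1.070625) = -0.060526
  f(a) × f(c) ≥ 0, new interval: [1.070625, 1.138750]
Iteration 5:
  c_5 = (1.070625 + 1.138750)/2 = 1.104687
  f(c_5) = f(1.104687) = -0.013156
  f(a) × f(c) ≥ 0, new interval: [1.104687, 1.138750]

After 5 iteration(s), the approximation is c_5 = 1.104687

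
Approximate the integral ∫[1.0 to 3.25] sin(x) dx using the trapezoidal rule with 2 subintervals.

f(x) = sin(x)
a = 1.0, b = 3.25, n = 2
h = (b - a)/n = 1.125000

Trapezoidal rule: (h/2)[f(x₀) + 2f(x₁) + 2f(x₂) + ... + f(xₙ)]

x_0 = 1.0000, f(x_0) = 0.841471, coefficient = 1
x_1 = 2.1250, f(x_1) = 0.850320, coefficient = 2
x_2 = 3.2500, f(x_2) = -0.108195, coefficient = 1

I ≈ (1.125000/2) × 2.433915 = 1.369077
Exact value: 1.534432
Error: 0.165355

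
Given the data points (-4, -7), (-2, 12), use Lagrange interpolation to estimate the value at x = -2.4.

Lagrange interpolation formula:
P(x) = Σ yᵢ × Lᵢ(x)
where Lᵢ(x) = Π_{j≠i} (x - xⱼ)/(xᵢ - xⱼ)

L_0(-2.4) = (-2.4 - (-2))/(-4 - (-2)) = 0.200000
L_1(-2.4) = (-2.4 - (-4))/(-2 - (-4)) = 0.800000

P(-2.4) = (-7)×L_0(-2.4) + 12×L_1(-2.4)
P(-2.4) = 8.200000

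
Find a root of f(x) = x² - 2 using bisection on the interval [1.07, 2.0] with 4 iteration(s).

f(x) = x² - 2
Initial interval: [1.07, 2.0]

Iteration 1:
  c_1 = (1.070000 + 2.000000)/2 = 1.535000
  f(c_1) = f(1.535000) = 0.356225
  f(a) × f(c) < 0, new interval: [1.070000, 1.535000]
Iteration 2:
  c_2 = (1.070000 + 1.535000)/2 = 1.302500
  f(c_2) = f(1.302500) = -0.303494
  f(a) × f(c) ≥ 0, new interval: [1.302500, 1.535000]
Iteration 3:
  c_3 = (1.302500 + 1.535000)/2 = 1.418750
  f(c_3) = f(1.418750) = 0.012852
  f(a) × f(c) < 0, new interval: [1.302500, 1.418750]
Iteration 4:
  c_4 = (1.302500 + 1.418750)/2 = 1.360625
  f(c_4) = f(1.360625) = -0.148700
  f(a) × f(c) ≥ 0, new interval: [1.360625, 1.418750]

After 4 iteration(s), the approximation is c_4 = 1.360625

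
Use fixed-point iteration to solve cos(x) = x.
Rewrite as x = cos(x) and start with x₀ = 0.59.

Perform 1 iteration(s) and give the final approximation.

Equation: cos(x) = x
Fixed-point form: x = cos(x)
x₀ = 0.59

x_1 = g(0.590000) = 0.830941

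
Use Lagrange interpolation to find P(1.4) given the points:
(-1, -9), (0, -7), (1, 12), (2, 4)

Lagrange interpolation formula:
P(x) = Σ yᵢ × Lᵢ(x)
where Lᵢ(x) = Π_{j≠i} (x - xⱼ)/(xᵢ - xⱼ)

L_0(1.4) = (1.4 - 0)/(-1 - 0) × (1.4 - 1)/(-1 - 1) × (1.4 - 2)/(-1 - 2) = 0.056000
L_1(1.4) = (1.4 - (-1))/(0 - (-1)) × (1.4 - 1)/(0 - 1) × (1.4 - 2)/(0 - 2) = -0.288000
L_2(1.4) = (1.4 - (-1))/(1 - (-1)) × (1.4 - 0)/(1 - 0) × (1.4 - 2)/(1 - 2) = 1.008000
L_3(1.4) = (1.4 - (-1))/(2 - (-1)) × (1.4 - 0)/(2 - 0) × (1.4 - 1)/(2 - 1) = 0.224000

P(1.4) = (-9)×L_0(1.4) + (-7)×L_1(1.4) + 12×L_2(1.4) + 4×L_3(1.4)
P(1.4) = 14.504000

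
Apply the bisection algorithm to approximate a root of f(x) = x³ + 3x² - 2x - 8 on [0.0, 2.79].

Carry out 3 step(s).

f(x) = x³ + 3x² - 2x - 8
Initial interval: [0.0, 2.79]

Iteration 1:
  c_1 = (0.000000 + 2.790000)/2 = 1.395000
  f(c_1) = f(1.395000) = -2.237220
  f(a) × f(c) ≥ 0, new interval: [1.395000, 2.790000]
Iteration 2:
  c_2 = (1.395000 + 2.790000)/2 = 2.092500
  f(c_2) = f(2.092500) = 10.112798
  f(a) × f(c) < 0, new interval: [1.395000, 2.092500]
Iteration 3:
  c_3 = (1.395000 + 2.092500)/2 = 1.743750
  f(c_3) = f(1.743750) = 2.936650
  f(a) × f(c) < 0, new interval: [1.395000, 1.743750]

After 3 iteration(s), the approximation is c_3 = 1.743750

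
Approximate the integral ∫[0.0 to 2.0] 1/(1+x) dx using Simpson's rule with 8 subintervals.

f(x) = 1/(1+x)
a = 0.0, b = 2.0, n = 8
h = (b - a)/n = 0.250000

Simpson's rule: (h/3)[f(x₀) + 4f(x₁) + 2f(x₂) + ... + f(xₙ)]

x_0 = 0.0000, f(x_0) = 1.000000, coefficient = 1
x_1 = 0.2500, f(x_1) = 0.800000, coefficient = 4
x_2 = 0.5000, f(x_2) = 0.666667, coefficient = 2
x_3 = 0.7500, f(x_3) = 0.571429, coefficient = 4
x_4 = 1.0000, f(x_4) = 0.500000, coefficient = 2
x_5 = 1.2500, f(x_5) = 0.444444, coefficient = 4
x_6 = 1.5000, f(x_6) = 0.400000, coefficient = 2
x_7 = 1.7500, f(x_7) = 0.363636, coefficient = 4
x_8 = 2.0000, f(x_8) = 0.333333, coefficient = 1

I ≈ (0.250000/3) × 13.184704 = 1.098725
Exact value: 1.098612
Error: 0.000113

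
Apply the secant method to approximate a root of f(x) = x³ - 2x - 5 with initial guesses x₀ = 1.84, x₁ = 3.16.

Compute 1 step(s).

f(x) = x³ - 2x - 5
x₀ = 1.84, x₁ = 3.16

Secant formula: x_{n+1} = x_n - f(x_n)(x_n - x_{n-1})/(f(x_n) - f(x_{n-1}))

Iteration 1:
  f(1.840000) = -2.450496
  f(3.160000) = 20.234496
  x_2 = 3.160000 - 20.234496×(3.160000 - 1.840000)/(20.234496 - (-2.450496))
       = 1.982590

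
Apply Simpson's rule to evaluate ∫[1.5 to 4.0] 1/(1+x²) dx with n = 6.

f(x) = 1/(1+x²)
a = 1.5, b = 4.0, n = 6
h = (b - a)/n = 0.416667

Simpson's rule: (h/3)[f(x₀) + 4f(x₁) + 2f(x₂) + ... + f(xₙ)]

x_0 = 1.5000, f(x_0) = 0.307692, coefficient = 1
x_1 = 1.9167, f(x_1) = 0.213967, coefficient = 4
x_2 = 2.3333, f(x_2) = 0.155172, coefficient = 2
x_3 = 2.7500, f(x_3) = 0.116788, coefficient = 4
x_4 = 3.1667, f(x_4) = 0.090680, coefficient = 2
x_5 = 3.5833, f(x_5) = 0.072253, coefficient = 4
x_6 = 4.0000, f(x_6) = 0.058824, coefficient = 1

I ≈ (0.416667/3) × 2.470255 = 0.343091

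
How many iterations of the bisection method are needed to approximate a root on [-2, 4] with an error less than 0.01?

We need (b-a)/2^n ≤ 0.01
(4 - (-2))/2^n ≤ 0.01
6/2^n ≤ 0.01
2^n ≥ 600
n ≥ log₂(600) = 9.23
n ≥ 10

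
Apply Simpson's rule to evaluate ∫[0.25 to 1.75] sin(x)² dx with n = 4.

f(x) = sin(x)²
a = 0.25, b = 1.75, n = 4
h = (b - a)/n = 0.375000

Simpson's rule: (h/3)[f(x₀) + 4f(x₁) + 2f(x₂) + ... + f(xₙ)]

x_0 = 0.2500, f(x_0) = 0.061209, coefficient = 1
x_1 = 0.6250, f(x_1) = 0.342339, coefficient = 4
x_2 = 1.0000, f(x_2) = 0.708073, coefficient = 2
x_3 = 1.3750, f(x_3) = 0.962151, coefficient = 4
x_4 = 1.7500, f(x_4) = 0.968228, coefficient = 1

I ≈ (0.375000/3) × 7.663544 = 0.957943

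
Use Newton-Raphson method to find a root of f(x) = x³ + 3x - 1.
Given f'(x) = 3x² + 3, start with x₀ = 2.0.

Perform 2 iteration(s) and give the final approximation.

f(x) = x³ + 3x - 1
f'(x) = 3x² + 3
x₀ = 2.0

Newton-Raphson formula: x_{n+1} = x_n - f(x_n)/f'(x_n)

Iteration 1:
  f(2.000000) = 13.000000
  f'(2.000000) = 15.000000
  x_1 = 2.000000 - 13.000000/15.000000 = 1.133333
Iteration 2:
  f(1.133333) = 3.855704
  f'(1.133333) = 6.853333
  x_2 = 1.133333 - 3.855704/6.853333 = 0.570731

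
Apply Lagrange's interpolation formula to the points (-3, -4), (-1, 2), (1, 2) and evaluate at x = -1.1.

Lagrange interpolation formula:
P(x) = Σ yᵢ × Lᵢ(x)
where Lᵢ(x) = Π_{j≠i} (x - xⱼ)/(xᵢ - xⱼ)

L_0(-1.1) = (-1.1 - (-1))/(-3 - (-1)) × (-1.1 - 1)/(-3 - 1) = 0.026250
L_1(-1.1) = (-1.1 - (-3))/(-1 - (-3)) × (-1.1 - 1)/(-1 - 1) = 0.997500
L_2(-1.1) = (-1.1 - (-3))/(1 - (-3)) × (-1.1 - (-1))/(1 - (-1)) = -0.023750

P(-1.1) = (-4)×L_0(-1.1) + 2×L_1(-1.1) + 2×L_2(-1.1)
P(-1.1) = 1.842500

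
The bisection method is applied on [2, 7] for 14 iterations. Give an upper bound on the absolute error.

Bisection error bound: |error| ≤ (b-a)/2^n
|error| ≤ (7 - 2)/2^14 = 5/2^14
|error| ≤ 0.0003051758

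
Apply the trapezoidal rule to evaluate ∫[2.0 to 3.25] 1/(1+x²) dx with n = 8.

f(x) = 1/(1+x²)
a = 2.0, b = 3.25, n = 8
h = (b - a)/n = 0.156250

Trapezoidal rule: (h/2)[f(x₀) + 2f(x₁) + 2f(x₂) + ... + f(xₙ)]

x_0 = 2.0000, f(x_0) = 0.200000, coefficient = 1
x_1 = 2.1562, f(x_1) = 0.177010, coefficient = 2
x_2 = 2.3125, f(x_2) = 0.157538, coefficient = 2
x_3 = 2.4688, f(x_3) = 0.140950, coefficient = 2
x_4 = 2.6250, f(x_4) = 0.126733, coefficient = 2
x_5 = 2.7812, f(x_5) = 0.114477, coefficient = 2
x_6 = 2.9375, f(x_6) = 0.103854, coefficient = 2
x_7 = 3.0938, f(x_7) = 0.094596, coefficient = 2
x_8 = 3.2500, f(x_8) = 0.086486, coefficient = 1

I ≈ (0.156250/2) × 2.116802 = 0.165375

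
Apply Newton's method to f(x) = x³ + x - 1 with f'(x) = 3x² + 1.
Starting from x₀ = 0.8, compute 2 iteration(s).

f(x) = x³ + x - 1
f'(x) = 3x² + 1
x₀ = 0.8

Newton-Raphson formula: x_{n+1} = x_n - f(x_n)/f'(x_n)

Iteration 1:
  f(0.800000) = 0.312000
  f'(0.800000) = 2.920000
  x_1 = 0.800000 - 0.312000/2.920000 = 0.693151
Iteration 2:
  f(0.693151) = 0.026180
  f'(0.693151) = 2.441374
  x_2 = 0.693151 - 0.026180/2.441374 = 0.682427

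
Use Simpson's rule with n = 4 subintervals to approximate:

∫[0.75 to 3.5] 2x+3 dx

f(x) = 2x+3
a = 0.75, b = 3.5, n = 4
h = (b - a)/n = 0.687500

Simpson's rule: (h/3)[f(x₀) + 4f(x₁) + 2f(x₂) + ... + f(xₙ)]

x_0 = 0.7500, f(x_0) = 4.500000, coefficient = 1
x_1 = 1.4375, f(x_1) = 5.875000, coefficient = 4
x_2 = 2.1250, f(x_2) = 7.250000, coefficient = 2
x_3 = 2.8125, f(x_3) = 8.625000, coefficient = 4
x_4 = 3.5000, f(x_4) = 10.000000, coefficient = 1

I ≈ (0.687500/3) × 87.000000 = 19.937500
Exact value: 19.937500
Error: 0.000000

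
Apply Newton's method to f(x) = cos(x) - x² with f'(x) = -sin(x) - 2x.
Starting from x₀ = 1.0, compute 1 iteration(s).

f(x) = cos(x) - x²
f'(x) = -sin(x) - 2x
x₀ = 1.0

Newton-Raphson formula: x_{n+1} = x_n - f(x_n)/f'(x_n)

Iteration 1:
  f(1.000000) = -0.459698
  f'(1.000000) = -2.841471
  x_1 = 1.000000 - (-0.459698)/(-2.841471) = 0.838218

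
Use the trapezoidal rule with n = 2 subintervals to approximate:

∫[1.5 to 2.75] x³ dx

f(x) = x³
a = 1.5, b = 2.75, n = 2
h = (b - a)/n = 0.625000

Trapezoidal rule: (h/2)[f(x₀) + 2f(x₁) + 2f(x₂) + ... + f(xₙ)]

x_0 = 1.5000, f(x_0) = 3.375000, coefficient = 1
x_1 = 2.1250, f(x_1) = 9.595703, coefficient = 2
x_2 = 2.7500, f(x_2) = 20.796875, coefficient = 1

I ≈ (0.625000/2) × 43.363281 = 13.551025
Exact value: 13.032227
Error: 0.518799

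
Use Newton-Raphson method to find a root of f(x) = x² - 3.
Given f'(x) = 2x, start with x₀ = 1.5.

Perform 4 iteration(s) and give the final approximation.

f(x) = x² - 3
f'(x) = 2x
x₀ = 1.5

Newton-Raphson formula: x_{n+1} = x_n - f(x_n)/f'(x_n)

Iteration 1:
  f(1.500000) = -0.750000
  f'(1.500000) = 3.000000
  x_1 = 1.500000 - (-0.750000)/3.000000 = 1.750000
Iteration 2:
  f(1.750000) = 0.062500
  f'(1.750000) = 3.500000
  x_2 = 1.750000 - 0.062500/3.500000 = 1.732143
Iteration 3:
  f(1.732143) = 0.000319
  f'(1.732143) = 3.464286
  x_3 = 1.732143 - 0.000319/3.464286 = 1.732051
Iteration 4:
  f(1.732051) = 0.000000
  f'(1.732051) = 3.464102
  x_4 = 1.732051 - 0.000000/3.464102 = 1.732051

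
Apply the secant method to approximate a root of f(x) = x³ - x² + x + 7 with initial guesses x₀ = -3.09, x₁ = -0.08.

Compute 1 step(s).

f(x) = x³ - x² + x + 7
x₀ = -3.09, x₁ = -0.08

Secant formula: x_{n+1} = x_n - f(x_n)(x_n - x_{n-1})/(f(x_n) - f(x_{n-1}))

Iteration 1:
  f(-3.090000) = -35.141729
  f(-0.080000) = 6.913088
  x_2 = -0.080000 - 6.913088×(-0.080000 - (-3.090000))/(6.913088 - (-35.141729))
       = -0.574792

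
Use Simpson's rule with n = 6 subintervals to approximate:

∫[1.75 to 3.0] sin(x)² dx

f(x) = sin(x)²
a = 1.75, b = 3.0, n = 6
h = (b - a)/n = 0.208333

Simpson's rule: (h/3)[f(x₀) + 4f(x₁) + 2f(x₂) + ... + f(xₙ)]

x_0 = 1.7500, f(x_0) = 0.968228, coefficient = 1
x_1 = 1.9583, f(x_1) = 0.857185, coefficient = 4
x_2 = 2.1667, f(x_2) = 0.685022, coefficient = 2
x_3 = 2.3750, f(x_3) = 0.481199, coefficient = 4
x_4 = 2.5833, f(x_4) = 0.280593, coefficient = 2
x_5 = 2.7917, f(x_5) = 0.117531, coefficient = 4
x_6 = 3.0000, f(x_6) = 0.019915, coefficient = 1

I ≈ (0.208333/3) × 8.743032 = 0.607155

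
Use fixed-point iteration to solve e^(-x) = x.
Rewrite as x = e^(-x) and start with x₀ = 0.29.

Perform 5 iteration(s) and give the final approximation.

Equation: e^(-x) = x
Fixed-point form: x = e^(-x)
x₀ = 0.29

x_1 = g(0.290000) = 0.748264
x_2 = g(0.748264) = 0.473187
x_3 = g(0.473187) = 0.623013
x_4 = g(0.623013) = 0.536326
x_5 = g(0.536326) = 0.584893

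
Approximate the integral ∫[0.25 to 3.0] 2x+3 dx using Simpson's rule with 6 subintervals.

f(x) = 2x+3
a = 0.25, b = 3.0, n = 6
h = (b - a)/n = 0.458333

Simpson's rule: (h/3)[f(x₀) + 4f(x₁) + 2f(x₂) + ... + f(xₙ)]

x_0 = 0.2500, f(x_0) = 3.500000, coefficient = 1
x_1 = 0.7083, f(x_1) = 4.416667, coefficient = 4
x_2 = 1.1667, f(x_2) = 5.333333, coefficient = 2
x_3 = 1.6250, f(x_3) = 6.250000, coefficient = 4
x_4 = 2.0833, f(x_4) = 7.166667, coefficient = 2
x_5 = 2.5417, f(x_5) = 8.083333, coefficient = 4
x_6 = 3.0000, f(x_6) = 9.000000, coefficient = 1

I ≈ (0.458333/3) × 112.500000 = 17.187500
Exact value: 17.187500
Error: 0.000000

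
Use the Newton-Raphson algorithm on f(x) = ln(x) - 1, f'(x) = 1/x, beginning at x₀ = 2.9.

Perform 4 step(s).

f(x) = ln(x) - 1
f'(x) = 1/x
x₀ = 2.9

Newton-Raphson formula: x_{n+1} = x_n - f(x_n)/f'(x_n)

Iteration 1:
  f(2.900000) = 0.064711
  f'(2.900000) = 0.344828
  x_1 = 2.900000 - 0.064711/0.344828 = 2.712339
Iteration 2:
  f(2.712339) = -0.002189
  f'(2.712339) = 0.368685
  x_2 = 2.712339 - (-0.002189)/0.368685 = 2.718275
Iteration 3:
  f(2.718275) = -0.000002
  f'(2.718275) = 0.367880
  x_3 = 2.718275 - (-0.000002)/0.367880 = 2.718282
Iteration 4:
  f(2.718282) = 0.000000
  f'(2.718282) = 0.367879
  x_4 = 2.718282 - 0.000000/0.367879 = 2.718282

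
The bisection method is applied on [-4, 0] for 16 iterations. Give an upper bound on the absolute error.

Bisection error bound: |error| ≤ (b-a)/2^n
|error| ≤ (0 - (-4))/2^16 = 4/2^16
|error| ≤ 0.0000610352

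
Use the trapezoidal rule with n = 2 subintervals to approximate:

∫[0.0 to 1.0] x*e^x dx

f(x) = x*e^x
a = 0.0, b = 1.0, n = 2
h = (b - a)/n = 0.500000

Trapezoidal rule: (h/2)[f(x₀) + 2f(x₁) + 2f(x₂) + ... + f(xₙ)]

x_0 = 0.0000, f(x_0) = 0.000000, coefficient = 1
x_1 = 0.5000, f(x_1) = 0.824361, coefficient = 2
x_2 = 1.0000, f(x_2) = 2.718282, coefficient = 1

I ≈ (0.500000/2) × 4.367003 = 1.091751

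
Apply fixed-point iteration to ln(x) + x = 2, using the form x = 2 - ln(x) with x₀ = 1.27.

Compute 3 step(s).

Equation: ln(x) + x = 2
Fixed-point form: x = 2 - ln(x)
x₀ = 1.27

x_1 = g(1.270000) = 1.760983
x_2 = g(1.760983) = 1.434128
x_3 = g(1.434128) = 1.639443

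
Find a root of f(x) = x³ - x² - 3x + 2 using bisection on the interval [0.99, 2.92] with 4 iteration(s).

f(x) = x³ - x² - 3x + 2
Initial interval: [0.99, 2.92]

Iteration 1:
  c_1 = (0.990000 + 2.920000)/2 = 1.955000
  f(c_1) = f(1.955000) = -0.214966
  f(a) × f(c) ≥ 0, new interval: [1.955000, 2.920000]
Iteration 2:
  c_2 = (1.955000 + 2.920000)/2 = 2.437500
  f(c_2) = f(2.437500) = 3.228271
  f(a) × f(c) < 0, new interval: [1.955000, 2.437500]
Iteration 3:
  c_3 = (1.955000 + 2.437500)/2 = 2.196250
  f(c_3) = f(2.196250) = 1.181379
  f(a) × f(c) < 0, new interval: [1.955000, 2.196250]
Iteration 4:
  c_4 = (1.955000 + 2.196250)/2 = 2.075625
  f(c_4) = f(2.075625) = 0.407153
  f(a) × f(c) < 0, new interval: [1.955000, 2.075625]

After 4 iteration(s), the approximation is c_4 = 2.075625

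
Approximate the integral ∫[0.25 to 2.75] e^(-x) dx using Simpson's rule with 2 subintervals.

f(x) = e^(-x)
a = 0.25, b = 2.75, n = 2
h = (b - a)/n = 1.250000

Simpson's rule: (h/3)[f(x₀) + 4f(x₁) + 2f(x₂) + ... + f(xₙ)]

x_0 = 0.2500, f(x_0) = 0.778801, coefficient = 1
x_1 = 1.5000, f(x_1) = 0.223130, coefficient = 4
x_2 = 2.7500, f(x_2) = 0.063928, coefficient = 1

I ≈ (1.250000/3) × 1.735249 = 0.723021
Exact value: 0.714873
Error: 0.008148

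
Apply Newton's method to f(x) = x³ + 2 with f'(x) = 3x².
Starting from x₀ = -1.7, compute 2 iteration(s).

f(x) = x³ + 2
f'(x) = 3x²
x₀ = -1.7

Newton-Raphson formula: x_{n+1} = x_n - f(x_n)/f'(x_n)

Iteration 1:
  f(-1.700000) = -2.913000
  f'(-1.700000) = 8.670000
  x_1 = -1.700000 - (-2.913000)/8.670000 = -1.364014
Iteration 2:
  f(-1.364014) = -0.537794
  f'(-1.364014) = 5.581601
  x_2 = -1.364014 - (-0.537794)/5.581601 = -1.267663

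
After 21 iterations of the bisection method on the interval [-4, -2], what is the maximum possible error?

Bisection error bound: |error| ≤ (b-a)/2^n
|error| ≤ (-2 - (-4))/2^21 = 2/2^21
|error| ≤ 0.0000009537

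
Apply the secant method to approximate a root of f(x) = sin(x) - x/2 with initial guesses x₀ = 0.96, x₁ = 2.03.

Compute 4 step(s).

f(x) = sin(x) - x/2
x₀ = 0.96, x₁ = 2.03

Secant formula: x_{n+1} = x_n - f(x_n)(x_n - x_{n-1})/(f(x_n) - f(x_{n-1}))

Iteration 1:
  f(0.960000) = 0.339192
  f(2.030000) = -0.118594
  x_2 = 2.030000 - (-0.118594)×(2.030000 - 0.960000)/(-0.118594 - 0.339192)
       = 1.752805
Iteration 2:
  f(2.030000) = -0.118594
  f(1.752805) = 0.107079
  x_3 = 1.752805 - 0.107079×(1.752805 - 2.030000)/(0.107079 - (-0.118594))
       = 1.884331
Iteration 3:
  f(1.752805) = 0.107079
  f(1.884331) = 0.009084
  x_4 = 1.884331 - 0.009084×(1.884331 - 1.752805)/(0.009084 - 0.107079)
       = 1.896523
Iteration 4:
  f(1.884331) = 0.009084
  f(1.896523) = -0.000843
  x_5 = 1.896523 - (-0.000843)×(1.896523 - 1.884331)/(-0.000843 - 0.009084)
       = 1.895488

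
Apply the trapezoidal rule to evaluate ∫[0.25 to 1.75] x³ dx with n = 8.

f(x) = x³
a = 0.25, b = 1.75, n = 8
h = (b - a)/n = 0.187500

Trapezoidal rule: (h/2)[f(x₀) + 2f(x₁) + 2f(x₂) + ... + f(xₙ)]

x_0 = 0.2500, f(x_0) = 0.015625, coefficient = 1
x_1 = 0.4375, f(x_1) = 0.083740, coefficient = 2
x_2 = 0.6250, f(x_2) = 0.244141, coefficient = 2
x_3 = 0.8125, f(x_3) = 0.536377, coefficient = 2
x_4 = 1.0000, f(x_4) = 1.000000, coefficient = 2
x_5 = 1.1875, f(x_5) = 1.674561, coefficient = 2
x_6 = 1.3750, f(x_6) = 2.599609, coefficient = 2
x_7 = 1.5625, f(x_7) = 3.814697, coefficient = 2
x_8 = 1.7500, f(x_8) = 5.359375, coefficient = 1

I ≈ (0.187500/2) × 25.281250 = 2.370117
Exact value: 2.343750
Error: 0.026367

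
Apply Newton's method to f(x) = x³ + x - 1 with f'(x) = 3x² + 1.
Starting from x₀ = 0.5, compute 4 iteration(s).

f(x) = x³ + x - 1
f'(x) = 3x² + 1
x₀ = 0.5

Newton-Raphson formula: x_{n+1} = x_n - f(x_n)/f'(x_n)

Iteration 1:
  f(0.500000) = -0.375000
  f'(0.500000) = 1.750000
  x_1 = 0.500000 - (-0.375000)/1.750000 = 0.714286
Iteration 2:
  f(0.714286) = 0.078717
  f'(0.714286) = 2.530612
  x_2 = 0.714286 - 0.078717/2.530612 = 0.683180
Iteration 3:
  f(0.683180) = 0.002043
  f'(0.683180) = 2.400204
  x_3 = 0.683180 - 0.002043/2.400204 = 0.682328
Iteration 4:
  f(0.682328) = 0.000001
  f'(0.682328) = 2.396716
  x_4 = 0.682328 - 0.000001/2.396716 = 0.682328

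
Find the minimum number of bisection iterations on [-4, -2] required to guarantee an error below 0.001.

We need (b-a)/2^n ≤ 0.001
(-2 - (-4))/2^n ≤ 0.001
2/2^n ≤ 0.001
2^n ≥ 2000
n ≥ log₂(2000) = 10.97
n ≥ 11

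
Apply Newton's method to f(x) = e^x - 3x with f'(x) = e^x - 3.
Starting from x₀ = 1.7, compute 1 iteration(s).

f(x) = e^x - 3x
f'(x) = e^x - 3
x₀ = 1.7

Newton-Raphson formula: x_{n+1} = x_n - f(x_n)/f'(x_n)

Iteration 1:
  f(1.700000) = 0.373947
  f'(1.700000) = 2.473947
  x_1 = 1.700000 - 0.373947/2.473947 = 1.548846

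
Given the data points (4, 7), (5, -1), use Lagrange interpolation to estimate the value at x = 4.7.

Lagrange interpolation formula:
P(x) = Σ yᵢ × Lᵢ(x)
where Lᵢ(x) = Π_{j≠i} (x - xⱼ)/(xᵢ - xⱼ)

L_0(4.7) = (4.7 - 5)/(4 - 5) = 0.300000
L_1(4.7) = (4.7 - 4)/(5 - 4) = 0.700000

P(4.7) = 7×L_0(4.7) + (-1)×L_1(4.7)
P(4.7) = 1.400000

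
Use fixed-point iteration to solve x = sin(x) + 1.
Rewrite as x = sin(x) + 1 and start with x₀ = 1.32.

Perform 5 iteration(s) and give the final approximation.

Equation: x = sin(x) + 1
Fixed-point form: x = sin(x) + 1
x₀ = 1.32

x_1 = g(1.320000) = 1.968715
x_2 = g(1.968715) = 1.921869
x_3 = g(1.921869) = 1.939004
x_4 = g(1.939004) = 1.932974
x_5 = g(1.932974) = 1.935127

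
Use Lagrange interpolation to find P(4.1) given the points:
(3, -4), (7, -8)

Lagrange interpolation formula:
P(x) = Σ yᵢ × Lᵢ(x)
where Lᵢ(x) = Π_{j≠i} (x - xⱼ)/(xᵢ - xⱼ)

L_0(4.1) = (4.1 - 7)/(3 - 7) = 0.725000
L_1(4.1) = (4.1 - 3)/(7 - 3) = 0.275000

P(4.1) = (-4)×L_0(4.1) + (-8)×L_1(4.1)
P(4.1) = -5.100000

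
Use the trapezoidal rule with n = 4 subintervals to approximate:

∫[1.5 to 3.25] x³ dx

f(x) = x³
a = 1.5, b = 3.25, n = 4
h = (b - a)/n = 0.437500

Trapezoidal rule: (h/2)[f(x₀) + 2f(x₁) + 2f(x₂) + ... + f(xₙ)]

x_0 = 1.5000, f(x_0) = 3.375000, coefficient = 1
x_1 = 1.9375, f(x_1) = 7.273193, coefficient = 2
x_2 = 2.3750, f(x_2) = 13.396484, coefficient = 2
x_3 = 2.8125, f(x_3) = 22.247314, coefficient = 2
x_4 = 3.2500, f(x_4) = 34.328125, coefficient = 1

I ≈ (0.437500/2) × 123.537109 = 27.023743
Exact value: 26.625977
Error: 0.397766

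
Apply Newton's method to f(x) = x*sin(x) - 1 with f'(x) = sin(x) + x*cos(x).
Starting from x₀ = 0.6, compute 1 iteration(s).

f(x) = x*sin(x) - 1
f'(x) = sin(x) + x*cos(x)
x₀ = 0.6

Newton-Raphson formula: x_{n+1} = x_n - f(x_n)/f'(x_n)

Iteration 1:
  f(0.600000) = -0.661215
  f'(0.600000) = 1.059844
  x_1 = 0.600000 - (-0.661215)/1.059844 = 1.223879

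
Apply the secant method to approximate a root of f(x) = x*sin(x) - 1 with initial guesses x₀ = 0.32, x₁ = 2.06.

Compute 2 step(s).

f(x) = x*sin(x) - 1
x₀ = 0.32, x₁ = 2.06

Secant formula: x_{n+1} = x_n - f(x_n)(x_n - x_{n-1})/(f(x_n) - f(x_{n-1}))

Iteration 1:
  f(0.320000) = -0.899339
  f(2.060000) = 0.818377
  x_2 = 2.060000 - 0.818377×(2.060000 - 0.320000)/(0.818377 - (-0.899339))
       = 1.231006
Iteration 2:
  f(2.060000) = 0.818377
  f(1.231006) = 0.160623
  x_3 = 1.231006 - 0.160623×(1.231006 - 2.060000)/(0.160623 - 0.818377)
       = 1.028567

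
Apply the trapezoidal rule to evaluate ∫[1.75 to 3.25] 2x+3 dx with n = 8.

f(x) = 2x+3
a = 1.75, b = 3.25, n = 8
h = (b - a)/n = 0.187500

Trapezoidal rule: (h/2)[f(x₀) + 2f(x₁) + 2f(x₂) + ... + f(xₙ)]

x_0 = 1.7500, f(x_0) = 6.500000, coefficient = 1
x_1 = 1.9375, f(x_1) = 6.875000, coefficient = 2
x_2 = 2.1250, f(x_2) = 7.250000, coefficient = 2
x_3 = 2.3125, f(x_3) = 7.625000, coefficient = 2
x_4 = 2.5000, f(x_4) = 8.000000, coefficient = 2
x_5 = 2.6875, f(x_5) = 8.375000, coefficient = 2
x_6 = 2.8750, f(x_6) = 8.750000, coefficient = 2
x_7 = 3.0625, f(x_7) = 9.125000, coefficient = 2
x_8 = 3.2500, f(x_8) = 9.500000, coefficient = 1

I ≈ (0.187500/2) × 128.000000 = 12.000000
Exact value: 12.000000
Error: 0.000000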